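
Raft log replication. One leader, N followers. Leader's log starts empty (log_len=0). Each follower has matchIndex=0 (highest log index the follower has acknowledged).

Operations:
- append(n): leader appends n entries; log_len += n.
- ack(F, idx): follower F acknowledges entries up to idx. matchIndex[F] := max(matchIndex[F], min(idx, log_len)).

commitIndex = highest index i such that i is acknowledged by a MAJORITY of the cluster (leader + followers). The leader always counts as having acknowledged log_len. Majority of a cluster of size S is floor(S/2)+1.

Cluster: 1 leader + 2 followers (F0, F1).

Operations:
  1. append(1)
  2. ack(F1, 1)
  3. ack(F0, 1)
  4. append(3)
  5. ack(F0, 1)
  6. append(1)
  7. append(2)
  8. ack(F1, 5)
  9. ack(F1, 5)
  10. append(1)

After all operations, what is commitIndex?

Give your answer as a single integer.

Op 1: append 1 -> log_len=1
Op 2: F1 acks idx 1 -> match: F0=0 F1=1; commitIndex=1
Op 3: F0 acks idx 1 -> match: F0=1 F1=1; commitIndex=1
Op 4: append 3 -> log_len=4
Op 5: F0 acks idx 1 -> match: F0=1 F1=1; commitIndex=1
Op 6: append 1 -> log_len=5
Op 7: append 2 -> log_len=7
Op 8: F1 acks idx 5 -> match: F0=1 F1=5; commitIndex=5
Op 9: F1 acks idx 5 -> match: F0=1 F1=5; commitIndex=5
Op 10: append 1 -> log_len=8

Answer: 5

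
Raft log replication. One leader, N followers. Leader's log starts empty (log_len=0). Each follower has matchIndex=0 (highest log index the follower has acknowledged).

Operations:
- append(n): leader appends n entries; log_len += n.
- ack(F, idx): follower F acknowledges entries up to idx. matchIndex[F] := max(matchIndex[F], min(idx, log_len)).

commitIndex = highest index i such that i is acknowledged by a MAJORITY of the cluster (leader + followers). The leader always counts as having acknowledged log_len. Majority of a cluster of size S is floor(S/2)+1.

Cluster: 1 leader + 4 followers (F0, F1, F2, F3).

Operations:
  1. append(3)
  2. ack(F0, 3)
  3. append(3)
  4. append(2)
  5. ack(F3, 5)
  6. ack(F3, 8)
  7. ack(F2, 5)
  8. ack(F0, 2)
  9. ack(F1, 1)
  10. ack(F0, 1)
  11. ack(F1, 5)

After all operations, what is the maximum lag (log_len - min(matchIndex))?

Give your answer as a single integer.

Op 1: append 3 -> log_len=3
Op 2: F0 acks idx 3 -> match: F0=3 F1=0 F2=0 F3=0; commitIndex=0
Op 3: append 3 -> log_len=6
Op 4: append 2 -> log_len=8
Op 5: F3 acks idx 5 -> match: F0=3 F1=0 F2=0 F3=5; commitIndex=3
Op 6: F3 acks idx 8 -> match: F0=3 F1=0 F2=0 F3=8; commitIndex=3
Op 7: F2 acks idx 5 -> match: F0=3 F1=0 F2=5 F3=8; commitIndex=5
Op 8: F0 acks idx 2 -> match: F0=3 F1=0 F2=5 F3=8; commitIndex=5
Op 9: F1 acks idx 1 -> match: F0=3 F1=1 F2=5 F3=8; commitIndex=5
Op 10: F0 acks idx 1 -> match: F0=3 F1=1 F2=5 F3=8; commitIndex=5
Op 11: F1 acks idx 5 -> match: F0=3 F1=5 F2=5 F3=8; commitIndex=5

Answer: 5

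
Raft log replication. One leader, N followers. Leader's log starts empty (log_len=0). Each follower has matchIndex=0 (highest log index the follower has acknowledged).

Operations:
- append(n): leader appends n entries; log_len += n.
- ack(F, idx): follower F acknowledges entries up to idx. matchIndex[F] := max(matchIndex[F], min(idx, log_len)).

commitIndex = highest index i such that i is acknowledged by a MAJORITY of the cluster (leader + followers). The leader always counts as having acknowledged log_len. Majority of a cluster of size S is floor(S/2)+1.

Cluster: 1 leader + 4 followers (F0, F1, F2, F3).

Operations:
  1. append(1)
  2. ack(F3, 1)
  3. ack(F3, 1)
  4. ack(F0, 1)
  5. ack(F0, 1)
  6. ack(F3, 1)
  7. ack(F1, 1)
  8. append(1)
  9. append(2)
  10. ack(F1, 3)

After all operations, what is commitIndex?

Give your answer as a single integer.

Op 1: append 1 -> log_len=1
Op 2: F3 acks idx 1 -> match: F0=0 F1=0 F2=0 F3=1; commitIndex=0
Op 3: F3 acks idx 1 -> match: F0=0 F1=0 F2=0 F3=1; commitIndex=0
Op 4: F0 acks idx 1 -> match: F0=1 F1=0 F2=0 F3=1; commitIndex=1
Op 5: F0 acks idx 1 -> match: F0=1 F1=0 F2=0 F3=1; commitIndex=1
Op 6: F3 acks idx 1 -> match: F0=1 F1=0 F2=0 F3=1; commitIndex=1
Op 7: F1 acks idx 1 -> match: F0=1 F1=1 F2=0 F3=1; commitIndex=1
Op 8: append 1 -> log_len=2
Op 9: append 2 -> log_len=4
Op 10: F1 acks idx 3 -> match: F0=1 F1=3 F2=0 F3=1; commitIndex=1

Answer: 1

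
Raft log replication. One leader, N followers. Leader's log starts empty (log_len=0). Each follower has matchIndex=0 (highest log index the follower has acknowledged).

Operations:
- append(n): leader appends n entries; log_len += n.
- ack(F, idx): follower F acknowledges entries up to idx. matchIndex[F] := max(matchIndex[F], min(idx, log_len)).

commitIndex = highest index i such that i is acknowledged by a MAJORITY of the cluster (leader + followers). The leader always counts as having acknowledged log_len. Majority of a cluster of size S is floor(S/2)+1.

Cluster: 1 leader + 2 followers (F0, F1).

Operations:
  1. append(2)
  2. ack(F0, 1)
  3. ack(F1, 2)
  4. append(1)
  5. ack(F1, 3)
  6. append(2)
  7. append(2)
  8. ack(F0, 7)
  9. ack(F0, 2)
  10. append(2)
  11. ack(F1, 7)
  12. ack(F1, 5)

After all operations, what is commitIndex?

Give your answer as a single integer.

Op 1: append 2 -> log_len=2
Op 2: F0 acks idx 1 -> match: F0=1 F1=0; commitIndex=1
Op 3: F1 acks idx 2 -> match: F0=1 F1=2; commitIndex=2
Op 4: append 1 -> log_len=3
Op 5: F1 acks idx 3 -> match: F0=1 F1=3; commitIndex=3
Op 6: append 2 -> log_len=5
Op 7: append 2 -> log_len=7
Op 8: F0 acks idx 7 -> match: F0=7 F1=3; commitIndex=7
Op 9: F0 acks idx 2 -> match: F0=7 F1=3; commitIndex=7
Op 10: append 2 -> log_len=9
Op 11: F1 acks idx 7 -> match: F0=7 F1=7; commitIndex=7
Op 12: F1 acks idx 5 -> match: F0=7 F1=7; commitIndex=7

Answer: 7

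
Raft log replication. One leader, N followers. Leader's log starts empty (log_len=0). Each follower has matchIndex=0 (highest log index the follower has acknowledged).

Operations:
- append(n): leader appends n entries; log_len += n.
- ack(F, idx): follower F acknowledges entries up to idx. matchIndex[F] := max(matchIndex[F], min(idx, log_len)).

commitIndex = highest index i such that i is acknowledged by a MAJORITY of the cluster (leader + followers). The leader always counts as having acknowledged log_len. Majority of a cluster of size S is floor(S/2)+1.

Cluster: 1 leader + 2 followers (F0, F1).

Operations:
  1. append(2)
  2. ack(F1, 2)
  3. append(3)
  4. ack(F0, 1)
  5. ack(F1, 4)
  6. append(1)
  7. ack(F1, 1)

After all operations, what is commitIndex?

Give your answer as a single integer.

Op 1: append 2 -> log_len=2
Op 2: F1 acks idx 2 -> match: F0=0 F1=2; commitIndex=2
Op 3: append 3 -> log_len=5
Op 4: F0 acks idx 1 -> match: F0=1 F1=2; commitIndex=2
Op 5: F1 acks idx 4 -> match: F0=1 F1=4; commitIndex=4
Op 6: append 1 -> log_len=6
Op 7: F1 acks idx 1 -> match: F0=1 F1=4; commitIndex=4

Answer: 4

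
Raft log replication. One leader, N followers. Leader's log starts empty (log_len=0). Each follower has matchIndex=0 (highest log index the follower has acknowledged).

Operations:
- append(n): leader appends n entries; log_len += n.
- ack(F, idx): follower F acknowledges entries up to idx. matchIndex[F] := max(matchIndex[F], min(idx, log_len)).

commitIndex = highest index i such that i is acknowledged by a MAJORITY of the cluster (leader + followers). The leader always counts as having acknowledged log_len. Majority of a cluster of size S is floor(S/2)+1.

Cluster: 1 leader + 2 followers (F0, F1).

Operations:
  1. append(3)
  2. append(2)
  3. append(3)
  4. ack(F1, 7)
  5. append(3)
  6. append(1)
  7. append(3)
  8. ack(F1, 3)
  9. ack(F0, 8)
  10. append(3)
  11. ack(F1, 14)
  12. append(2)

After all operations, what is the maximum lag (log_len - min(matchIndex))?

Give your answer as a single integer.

Op 1: append 3 -> log_len=3
Op 2: append 2 -> log_len=5
Op 3: append 3 -> log_len=8
Op 4: F1 acks idx 7 -> match: F0=0 F1=7; commitIndex=7
Op 5: append 3 -> log_len=11
Op 6: append 1 -> log_len=12
Op 7: append 3 -> log_len=15
Op 8: F1 acks idx 3 -> match: F0=0 F1=7; commitIndex=7
Op 9: F0 acks idx 8 -> match: F0=8 F1=7; commitIndex=8
Op 10: append 3 -> log_len=18
Op 11: F1 acks idx 14 -> match: F0=8 F1=14; commitIndex=14
Op 12: append 2 -> log_len=20

Answer: 12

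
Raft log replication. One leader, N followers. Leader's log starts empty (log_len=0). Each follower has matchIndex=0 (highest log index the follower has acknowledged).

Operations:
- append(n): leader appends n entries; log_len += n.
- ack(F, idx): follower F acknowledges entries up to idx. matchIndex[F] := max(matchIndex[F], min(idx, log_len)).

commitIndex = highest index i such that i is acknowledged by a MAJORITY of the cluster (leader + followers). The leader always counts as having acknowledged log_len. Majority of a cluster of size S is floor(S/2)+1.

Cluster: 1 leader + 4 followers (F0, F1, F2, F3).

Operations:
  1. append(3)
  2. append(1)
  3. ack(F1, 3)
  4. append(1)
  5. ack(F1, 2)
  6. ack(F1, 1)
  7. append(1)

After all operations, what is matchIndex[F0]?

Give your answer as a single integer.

Answer: 0

Derivation:
Op 1: append 3 -> log_len=3
Op 2: append 1 -> log_len=4
Op 3: F1 acks idx 3 -> match: F0=0 F1=3 F2=0 F3=0; commitIndex=0
Op 4: append 1 -> log_len=5
Op 5: F1 acks idx 2 -> match: F0=0 F1=3 F2=0 F3=0; commitIndex=0
Op 6: F1 acks idx 1 -> match: F0=0 F1=3 F2=0 F3=0; commitIndex=0
Op 7: append 1 -> log_len=6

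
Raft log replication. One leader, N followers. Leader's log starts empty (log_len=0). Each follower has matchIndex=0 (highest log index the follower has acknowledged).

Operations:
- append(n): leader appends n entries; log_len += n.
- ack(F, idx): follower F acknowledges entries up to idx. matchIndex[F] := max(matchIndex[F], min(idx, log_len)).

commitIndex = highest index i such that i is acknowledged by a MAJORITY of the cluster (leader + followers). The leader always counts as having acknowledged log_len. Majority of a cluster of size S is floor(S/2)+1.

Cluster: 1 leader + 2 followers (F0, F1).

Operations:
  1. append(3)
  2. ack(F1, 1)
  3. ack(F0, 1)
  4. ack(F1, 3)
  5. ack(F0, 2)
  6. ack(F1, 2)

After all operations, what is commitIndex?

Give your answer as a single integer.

Answer: 3

Derivation:
Op 1: append 3 -> log_len=3
Op 2: F1 acks idx 1 -> match: F0=0 F1=1; commitIndex=1
Op 3: F0 acks idx 1 -> match: F0=1 F1=1; commitIndex=1
Op 4: F1 acks idx 3 -> match: F0=1 F1=3; commitIndex=3
Op 5: F0 acks idx 2 -> match: F0=2 F1=3; commitIndex=3
Op 6: F1 acks idx 2 -> match: F0=2 F1=3; commitIndex=3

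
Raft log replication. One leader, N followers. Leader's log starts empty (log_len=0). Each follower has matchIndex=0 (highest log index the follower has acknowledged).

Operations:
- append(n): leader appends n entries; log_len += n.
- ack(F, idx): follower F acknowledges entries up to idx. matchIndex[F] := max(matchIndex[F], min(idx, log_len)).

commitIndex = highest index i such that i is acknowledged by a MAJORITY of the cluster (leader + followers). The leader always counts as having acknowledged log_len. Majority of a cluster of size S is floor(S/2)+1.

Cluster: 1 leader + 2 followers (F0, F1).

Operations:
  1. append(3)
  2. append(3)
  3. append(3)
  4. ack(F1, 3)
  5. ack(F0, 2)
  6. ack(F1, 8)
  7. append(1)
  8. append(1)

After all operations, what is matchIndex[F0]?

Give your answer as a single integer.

Op 1: append 3 -> log_len=3
Op 2: append 3 -> log_len=6
Op 3: append 3 -> log_len=9
Op 4: F1 acks idx 3 -> match: F0=0 F1=3; commitIndex=3
Op 5: F0 acks idx 2 -> match: F0=2 F1=3; commitIndex=3
Op 6: F1 acks idx 8 -> match: F0=2 F1=8; commitIndex=8
Op 7: append 1 -> log_len=10
Op 8: append 1 -> log_len=11

Answer: 2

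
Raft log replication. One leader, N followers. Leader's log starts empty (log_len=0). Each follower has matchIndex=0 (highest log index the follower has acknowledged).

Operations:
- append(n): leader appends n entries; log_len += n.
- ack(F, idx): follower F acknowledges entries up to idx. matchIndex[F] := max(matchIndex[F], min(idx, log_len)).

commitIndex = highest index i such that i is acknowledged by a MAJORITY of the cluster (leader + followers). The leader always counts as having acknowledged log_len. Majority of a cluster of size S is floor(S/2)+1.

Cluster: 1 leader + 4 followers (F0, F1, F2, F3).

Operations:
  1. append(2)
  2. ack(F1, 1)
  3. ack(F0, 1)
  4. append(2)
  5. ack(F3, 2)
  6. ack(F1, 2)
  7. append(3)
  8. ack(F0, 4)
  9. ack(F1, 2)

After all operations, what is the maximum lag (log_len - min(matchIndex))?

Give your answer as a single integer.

Answer: 7

Derivation:
Op 1: append 2 -> log_len=2
Op 2: F1 acks idx 1 -> match: F0=0 F1=1 F2=0 F3=0; commitIndex=0
Op 3: F0 acks idx 1 -> match: F0=1 F1=1 F2=0 F3=0; commitIndex=1
Op 4: append 2 -> log_len=4
Op 5: F3 acks idx 2 -> match: F0=1 F1=1 F2=0 F3=2; commitIndex=1
Op 6: F1 acks idx 2 -> match: F0=1 F1=2 F2=0 F3=2; commitIndex=2
Op 7: append 3 -> log_len=7
Op 8: F0 acks idx 4 -> match: F0=4 F1=2 F2=0 F3=2; commitIndex=2
Op 9: F1 acks idx 2 -> match: F0=4 F1=2 F2=0 F3=2; commitIndex=2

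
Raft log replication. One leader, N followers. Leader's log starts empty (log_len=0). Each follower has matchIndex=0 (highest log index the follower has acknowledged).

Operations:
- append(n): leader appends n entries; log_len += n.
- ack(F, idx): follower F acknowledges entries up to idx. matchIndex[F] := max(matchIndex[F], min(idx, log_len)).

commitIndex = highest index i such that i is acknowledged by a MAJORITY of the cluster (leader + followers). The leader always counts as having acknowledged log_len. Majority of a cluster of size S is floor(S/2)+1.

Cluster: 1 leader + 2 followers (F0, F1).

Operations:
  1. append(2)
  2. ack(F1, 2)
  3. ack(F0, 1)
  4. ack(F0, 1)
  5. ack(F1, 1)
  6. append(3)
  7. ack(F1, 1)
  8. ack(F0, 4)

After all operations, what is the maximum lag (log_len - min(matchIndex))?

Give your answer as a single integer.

Op 1: append 2 -> log_len=2
Op 2: F1 acks idx 2 -> match: F0=0 F1=2; commitIndex=2
Op 3: F0 acks idx 1 -> match: F0=1 F1=2; commitIndex=2
Op 4: F0 acks idx 1 -> match: F0=1 F1=2; commitIndex=2
Op 5: F1 acks idx 1 -> match: F0=1 F1=2; commitIndex=2
Op 6: append 3 -> log_len=5
Op 7: F1 acks idx 1 -> match: F0=1 F1=2; commitIndex=2
Op 8: F0 acks idx 4 -> match: F0=4 F1=2; commitIndex=4

Answer: 3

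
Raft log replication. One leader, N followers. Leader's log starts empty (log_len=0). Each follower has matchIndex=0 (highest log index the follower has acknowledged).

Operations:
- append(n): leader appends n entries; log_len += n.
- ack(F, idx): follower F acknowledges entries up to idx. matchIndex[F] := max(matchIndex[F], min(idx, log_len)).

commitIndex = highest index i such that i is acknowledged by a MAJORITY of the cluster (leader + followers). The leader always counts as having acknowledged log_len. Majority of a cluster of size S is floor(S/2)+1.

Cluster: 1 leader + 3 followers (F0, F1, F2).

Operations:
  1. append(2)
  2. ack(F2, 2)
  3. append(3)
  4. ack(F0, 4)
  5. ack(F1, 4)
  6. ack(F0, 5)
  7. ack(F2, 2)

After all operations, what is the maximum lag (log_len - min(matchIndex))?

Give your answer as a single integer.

Answer: 3

Derivation:
Op 1: append 2 -> log_len=2
Op 2: F2 acks idx 2 -> match: F0=0 F1=0 F2=2; commitIndex=0
Op 3: append 3 -> log_len=5
Op 4: F0 acks idx 4 -> match: F0=4 F1=0 F2=2; commitIndex=2
Op 5: F1 acks idx 4 -> match: F0=4 F1=4 F2=2; commitIndex=4
Op 6: F0 acks idx 5 -> match: F0=5 F1=4 F2=2; commitIndex=4
Op 7: F2 acks idx 2 -> match: F0=5 F1=4 F2=2; commitIndex=4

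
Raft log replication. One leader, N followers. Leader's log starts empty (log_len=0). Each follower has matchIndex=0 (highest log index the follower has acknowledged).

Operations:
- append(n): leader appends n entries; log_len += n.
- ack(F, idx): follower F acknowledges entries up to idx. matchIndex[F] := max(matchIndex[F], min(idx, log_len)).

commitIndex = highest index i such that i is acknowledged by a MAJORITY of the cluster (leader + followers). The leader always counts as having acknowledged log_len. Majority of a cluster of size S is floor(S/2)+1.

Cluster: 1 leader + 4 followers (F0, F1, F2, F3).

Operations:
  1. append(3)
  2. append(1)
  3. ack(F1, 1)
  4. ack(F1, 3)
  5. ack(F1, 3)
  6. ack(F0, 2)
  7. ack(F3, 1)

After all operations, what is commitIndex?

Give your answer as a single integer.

Answer: 2

Derivation:
Op 1: append 3 -> log_len=3
Op 2: append 1 -> log_len=4
Op 3: F1 acks idx 1 -> match: F0=0 F1=1 F2=0 F3=0; commitIndex=0
Op 4: F1 acks idx 3 -> match: F0=0 F1=3 F2=0 F3=0; commitIndex=0
Op 5: F1 acks idx 3 -> match: F0=0 F1=3 F2=0 F3=0; commitIndex=0
Op 6: F0 acks idx 2 -> match: F0=2 F1=3 F2=0 F3=0; commitIndex=2
Op 7: F3 acks idx 1 -> match: F0=2 F1=3 F2=0 F3=1; commitIndex=2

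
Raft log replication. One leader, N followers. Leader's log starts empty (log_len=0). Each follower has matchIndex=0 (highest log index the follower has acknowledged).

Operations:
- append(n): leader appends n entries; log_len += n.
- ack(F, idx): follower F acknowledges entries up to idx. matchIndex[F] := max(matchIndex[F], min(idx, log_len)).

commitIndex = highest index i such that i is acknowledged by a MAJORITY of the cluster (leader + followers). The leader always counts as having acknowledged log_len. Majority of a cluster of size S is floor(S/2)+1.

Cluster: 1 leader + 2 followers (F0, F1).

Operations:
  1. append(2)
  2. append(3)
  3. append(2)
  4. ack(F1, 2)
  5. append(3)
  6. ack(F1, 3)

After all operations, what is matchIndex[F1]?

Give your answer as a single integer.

Answer: 3

Derivation:
Op 1: append 2 -> log_len=2
Op 2: append 3 -> log_len=5
Op 3: append 2 -> log_len=7
Op 4: F1 acks idx 2 -> match: F0=0 F1=2; commitIndex=2
Op 5: append 3 -> log_len=10
Op 6: F1 acks idx 3 -> match: F0=0 F1=3; commitIndex=3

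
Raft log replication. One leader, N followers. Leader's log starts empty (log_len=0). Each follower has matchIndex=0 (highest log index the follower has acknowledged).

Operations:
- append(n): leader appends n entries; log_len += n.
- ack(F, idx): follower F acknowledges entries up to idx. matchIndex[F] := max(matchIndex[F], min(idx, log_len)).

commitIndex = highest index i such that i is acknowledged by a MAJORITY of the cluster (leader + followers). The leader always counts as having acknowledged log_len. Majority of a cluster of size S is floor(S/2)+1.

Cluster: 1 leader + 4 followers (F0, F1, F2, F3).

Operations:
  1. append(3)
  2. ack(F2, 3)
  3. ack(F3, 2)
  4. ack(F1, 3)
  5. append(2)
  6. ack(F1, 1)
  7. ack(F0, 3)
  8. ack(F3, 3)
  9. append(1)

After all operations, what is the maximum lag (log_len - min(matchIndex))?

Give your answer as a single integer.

Op 1: append 3 -> log_len=3
Op 2: F2 acks idx 3 -> match: F0=0 F1=0 F2=3 F3=0; commitIndex=0
Op 3: F3 acks idx 2 -> match: F0=0 F1=0 F2=3 F3=2; commitIndex=2
Op 4: F1 acks idx 3 -> match: F0=0 F1=3 F2=3 F3=2; commitIndex=3
Op 5: append 2 -> log_len=5
Op 6: F1 acks idx 1 -> match: F0=0 F1=3 F2=3 F3=2; commitIndex=3
Op 7: F0 acks idx 3 -> match: F0=3 F1=3 F2=3 F3=2; commitIndex=3
Op 8: F3 acks idx 3 -> match: F0=3 F1=3 F2=3 F3=3; commitIndex=3
Op 9: append 1 -> log_len=6

Answer: 3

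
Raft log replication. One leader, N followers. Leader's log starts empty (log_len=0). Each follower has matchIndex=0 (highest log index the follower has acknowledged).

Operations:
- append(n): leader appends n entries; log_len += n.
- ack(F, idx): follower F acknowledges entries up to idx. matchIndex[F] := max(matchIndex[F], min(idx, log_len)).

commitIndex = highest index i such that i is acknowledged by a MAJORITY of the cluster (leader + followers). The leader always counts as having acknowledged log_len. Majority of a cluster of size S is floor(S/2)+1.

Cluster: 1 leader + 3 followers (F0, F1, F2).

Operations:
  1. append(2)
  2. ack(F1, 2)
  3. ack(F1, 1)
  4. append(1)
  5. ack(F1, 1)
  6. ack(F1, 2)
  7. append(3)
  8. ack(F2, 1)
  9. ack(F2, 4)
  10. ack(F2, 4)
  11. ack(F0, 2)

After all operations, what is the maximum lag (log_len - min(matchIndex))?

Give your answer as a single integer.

Op 1: append 2 -> log_len=2
Op 2: F1 acks idx 2 -> match: F0=0 F1=2 F2=0; commitIndex=0
Op 3: F1 acks idx 1 -> match: F0=0 F1=2 F2=0; commitIndex=0
Op 4: append 1 -> log_len=3
Op 5: F1 acks idx 1 -> match: F0=0 F1=2 F2=0; commitIndex=0
Op 6: F1 acks idx 2 -> match: F0=0 F1=2 F2=0; commitIndex=0
Op 7: append 3 -> log_len=6
Op 8: F2 acks idx 1 -> match: F0=0 F1=2 F2=1; commitIndex=1
Op 9: F2 acks idx 4 -> match: F0=0 F1=2 F2=4; commitIndex=2
Op 10: F2 acks idx 4 -> match: F0=0 F1=2 F2=4; commitIndex=2
Op 11: F0 acks idx 2 -> match: F0=2 F1=2 F2=4; commitIndex=2

Answer: 4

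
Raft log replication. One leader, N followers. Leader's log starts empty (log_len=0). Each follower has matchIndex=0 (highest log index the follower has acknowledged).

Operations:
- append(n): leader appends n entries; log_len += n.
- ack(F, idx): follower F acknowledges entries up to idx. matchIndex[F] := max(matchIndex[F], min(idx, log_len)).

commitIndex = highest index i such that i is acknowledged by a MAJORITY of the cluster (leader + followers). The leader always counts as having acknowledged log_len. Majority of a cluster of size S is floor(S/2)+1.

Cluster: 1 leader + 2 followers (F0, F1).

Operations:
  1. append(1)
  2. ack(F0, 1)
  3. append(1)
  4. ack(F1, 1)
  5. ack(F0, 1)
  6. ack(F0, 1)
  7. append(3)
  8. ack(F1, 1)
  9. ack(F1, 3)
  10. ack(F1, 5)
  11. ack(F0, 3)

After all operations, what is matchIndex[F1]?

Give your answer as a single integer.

Op 1: append 1 -> log_len=1
Op 2: F0 acks idx 1 -> match: F0=1 F1=0; commitIndex=1
Op 3: append 1 -> log_len=2
Op 4: F1 acks idx 1 -> match: F0=1 F1=1; commitIndex=1
Op 5: F0 acks idx 1 -> match: F0=1 F1=1; commitIndex=1
Op 6: F0 acks idx 1 -> match: F0=1 F1=1; commitIndex=1
Op 7: append 3 -> log_len=5
Op 8: F1 acks idx 1 -> match: F0=1 F1=1; commitIndex=1
Op 9: F1 acks idx 3 -> match: F0=1 F1=3; commitIndex=3
Op 10: F1 acks idx 5 -> match: F0=1 F1=5; commitIndex=5
Op 11: F0 acks idx 3 -> match: F0=3 F1=5; commitIndex=5

Answer: 5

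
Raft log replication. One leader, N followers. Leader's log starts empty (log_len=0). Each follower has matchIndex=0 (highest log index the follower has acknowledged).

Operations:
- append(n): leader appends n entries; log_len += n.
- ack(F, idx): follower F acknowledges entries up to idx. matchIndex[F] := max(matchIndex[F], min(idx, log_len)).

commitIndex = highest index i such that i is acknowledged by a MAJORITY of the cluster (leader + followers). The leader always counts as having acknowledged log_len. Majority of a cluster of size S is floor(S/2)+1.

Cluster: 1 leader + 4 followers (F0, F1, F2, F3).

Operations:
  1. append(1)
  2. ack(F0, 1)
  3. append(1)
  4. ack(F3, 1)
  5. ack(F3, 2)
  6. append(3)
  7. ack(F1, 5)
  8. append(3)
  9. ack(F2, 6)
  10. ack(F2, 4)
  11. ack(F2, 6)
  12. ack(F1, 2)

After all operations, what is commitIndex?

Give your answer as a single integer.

Answer: 5

Derivation:
Op 1: append 1 -> log_len=1
Op 2: F0 acks idx 1 -> match: F0=1 F1=0 F2=0 F3=0; commitIndex=0
Op 3: append 1 -> log_len=2
Op 4: F3 acks idx 1 -> match: F0=1 F1=0 F2=0 F3=1; commitIndex=1
Op 5: F3 acks idx 2 -> match: F0=1 F1=0 F2=0 F3=2; commitIndex=1
Op 6: append 3 -> log_len=5
Op 7: F1 acks idx 5 -> match: F0=1 F1=5 F2=0 F3=2; commitIndex=2
Op 8: append 3 -> log_len=8
Op 9: F2 acks idx 6 -> match: F0=1 F1=5 F2=6 F3=2; commitIndex=5
Op 10: F2 acks idx 4 -> match: F0=1 F1=5 F2=6 F3=2; commitIndex=5
Op 11: F2 acks idx 6 -> match: F0=1 F1=5 F2=6 F3=2; commitIndex=5
Op 12: F1 acks idx 2 -> match: F0=1 F1=5 F2=6 F3=2; commitIndex=5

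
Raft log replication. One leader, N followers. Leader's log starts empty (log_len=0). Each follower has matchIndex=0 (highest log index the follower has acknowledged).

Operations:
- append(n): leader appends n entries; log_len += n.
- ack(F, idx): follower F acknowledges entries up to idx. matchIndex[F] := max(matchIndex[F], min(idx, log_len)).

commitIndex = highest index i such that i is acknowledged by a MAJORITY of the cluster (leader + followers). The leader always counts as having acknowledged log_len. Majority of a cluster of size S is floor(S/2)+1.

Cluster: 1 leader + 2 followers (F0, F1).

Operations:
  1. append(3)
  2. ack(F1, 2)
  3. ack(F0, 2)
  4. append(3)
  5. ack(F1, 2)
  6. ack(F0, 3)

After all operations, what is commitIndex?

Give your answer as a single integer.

Answer: 3

Derivation:
Op 1: append 3 -> log_len=3
Op 2: F1 acks idx 2 -> match: F0=0 F1=2; commitIndex=2
Op 3: F0 acks idx 2 -> match: F0=2 F1=2; commitIndex=2
Op 4: append 3 -> log_len=6
Op 5: F1 acks idx 2 -> match: F0=2 F1=2; commitIndex=2
Op 6: F0 acks idx 3 -> match: F0=3 F1=2; commitIndex=3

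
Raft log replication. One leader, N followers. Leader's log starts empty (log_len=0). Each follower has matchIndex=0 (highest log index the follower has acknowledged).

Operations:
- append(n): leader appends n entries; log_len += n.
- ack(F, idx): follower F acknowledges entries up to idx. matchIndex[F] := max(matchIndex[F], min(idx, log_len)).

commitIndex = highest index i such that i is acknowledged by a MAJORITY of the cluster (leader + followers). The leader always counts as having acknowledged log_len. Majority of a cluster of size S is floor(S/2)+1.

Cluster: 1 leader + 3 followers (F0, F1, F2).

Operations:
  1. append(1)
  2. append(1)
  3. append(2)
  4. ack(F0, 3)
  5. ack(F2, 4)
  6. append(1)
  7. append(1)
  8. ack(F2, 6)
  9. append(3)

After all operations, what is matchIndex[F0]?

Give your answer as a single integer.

Answer: 3

Derivation:
Op 1: append 1 -> log_len=1
Op 2: append 1 -> log_len=2
Op 3: append 2 -> log_len=4
Op 4: F0 acks idx 3 -> match: F0=3 F1=0 F2=0; commitIndex=0
Op 5: F2 acks idx 4 -> match: F0=3 F1=0 F2=4; commitIndex=3
Op 6: append 1 -> log_len=5
Op 7: append 1 -> log_len=6
Op 8: F2 acks idx 6 -> match: F0=3 F1=0 F2=6; commitIndex=3
Op 9: append 3 -> log_len=9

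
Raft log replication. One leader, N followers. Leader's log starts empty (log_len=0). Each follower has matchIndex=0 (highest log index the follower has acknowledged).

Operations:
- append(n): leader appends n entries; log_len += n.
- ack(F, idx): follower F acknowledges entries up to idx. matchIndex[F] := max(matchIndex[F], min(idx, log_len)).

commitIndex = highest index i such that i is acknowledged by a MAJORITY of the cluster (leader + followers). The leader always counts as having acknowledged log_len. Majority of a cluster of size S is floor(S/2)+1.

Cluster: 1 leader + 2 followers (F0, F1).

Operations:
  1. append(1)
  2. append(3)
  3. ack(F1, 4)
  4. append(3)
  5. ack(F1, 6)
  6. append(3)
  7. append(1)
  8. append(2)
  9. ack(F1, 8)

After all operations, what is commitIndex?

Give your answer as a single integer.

Op 1: append 1 -> log_len=1
Op 2: append 3 -> log_len=4
Op 3: F1 acks idx 4 -> match: F0=0 F1=4; commitIndex=4
Op 4: append 3 -> log_len=7
Op 5: F1 acks idx 6 -> match: F0=0 F1=6; commitIndex=6
Op 6: append 3 -> log_len=10
Op 7: append 1 -> log_len=11
Op 8: append 2 -> log_len=13
Op 9: F1 acks idx 8 -> match: F0=0 F1=8; commitIndex=8

Answer: 8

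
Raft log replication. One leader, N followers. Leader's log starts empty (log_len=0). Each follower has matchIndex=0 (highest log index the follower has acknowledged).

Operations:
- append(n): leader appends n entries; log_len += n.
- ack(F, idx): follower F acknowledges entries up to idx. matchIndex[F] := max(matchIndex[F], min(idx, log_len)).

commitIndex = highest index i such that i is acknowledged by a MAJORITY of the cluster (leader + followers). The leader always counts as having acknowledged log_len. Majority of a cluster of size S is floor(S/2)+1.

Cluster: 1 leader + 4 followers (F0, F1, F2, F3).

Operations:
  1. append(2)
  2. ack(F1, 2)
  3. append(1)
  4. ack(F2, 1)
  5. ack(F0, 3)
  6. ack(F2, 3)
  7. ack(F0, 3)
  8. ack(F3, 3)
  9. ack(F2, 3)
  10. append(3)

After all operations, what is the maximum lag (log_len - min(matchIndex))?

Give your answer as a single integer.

Answer: 4

Derivation:
Op 1: append 2 -> log_len=2
Op 2: F1 acks idx 2 -> match: F0=0 F1=2 F2=0 F3=0; commitIndex=0
Op 3: append 1 -> log_len=3
Op 4: F2 acks idx 1 -> match: F0=0 F1=2 F2=1 F3=0; commitIndex=1
Op 5: F0 acks idx 3 -> match: F0=3 F1=2 F2=1 F3=0; commitIndex=2
Op 6: F2 acks idx 3 -> match: F0=3 F1=2 F2=3 F3=0; commitIndex=3
Op 7: F0 acks idx 3 -> match: F0=3 F1=2 F2=3 F3=0; commitIndex=3
Op 8: F3 acks idx 3 -> match: F0=3 F1=2 F2=3 F3=3; commitIndex=3
Op 9: F2 acks idx 3 -> match: F0=3 F1=2 F2=3 F3=3; commitIndex=3
Op 10: append 3 -> log_len=6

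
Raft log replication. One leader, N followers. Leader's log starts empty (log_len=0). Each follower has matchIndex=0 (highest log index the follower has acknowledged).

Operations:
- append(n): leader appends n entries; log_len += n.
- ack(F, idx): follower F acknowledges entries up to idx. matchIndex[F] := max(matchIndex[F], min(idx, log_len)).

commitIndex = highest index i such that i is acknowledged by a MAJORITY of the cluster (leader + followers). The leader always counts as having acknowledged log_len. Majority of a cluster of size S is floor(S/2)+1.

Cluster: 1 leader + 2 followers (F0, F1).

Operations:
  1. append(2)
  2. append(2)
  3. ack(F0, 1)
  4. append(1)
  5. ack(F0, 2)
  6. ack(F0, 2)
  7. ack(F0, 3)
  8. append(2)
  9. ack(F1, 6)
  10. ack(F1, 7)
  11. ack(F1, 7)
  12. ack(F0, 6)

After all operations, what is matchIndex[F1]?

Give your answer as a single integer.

Op 1: append 2 -> log_len=2
Op 2: append 2 -> log_len=4
Op 3: F0 acks idx 1 -> match: F0=1 F1=0; commitIndex=1
Op 4: append 1 -> log_len=5
Op 5: F0 acks idx 2 -> match: F0=2 F1=0; commitIndex=2
Op 6: F0 acks idx 2 -> match: F0=2 F1=0; commitIndex=2
Op 7: F0 acks idx 3 -> match: F0=3 F1=0; commitIndex=3
Op 8: append 2 -> log_len=7
Op 9: F1 acks idx 6 -> match: F0=3 F1=6; commitIndex=6
Op 10: F1 acks idx 7 -> match: F0=3 F1=7; commitIndex=7
Op 11: F1 acks idx 7 -> match: F0=3 F1=7; commitIndex=7
Op 12: F0 acks idx 6 -> match: F0=6 F1=7; commitIndex=7

Answer: 7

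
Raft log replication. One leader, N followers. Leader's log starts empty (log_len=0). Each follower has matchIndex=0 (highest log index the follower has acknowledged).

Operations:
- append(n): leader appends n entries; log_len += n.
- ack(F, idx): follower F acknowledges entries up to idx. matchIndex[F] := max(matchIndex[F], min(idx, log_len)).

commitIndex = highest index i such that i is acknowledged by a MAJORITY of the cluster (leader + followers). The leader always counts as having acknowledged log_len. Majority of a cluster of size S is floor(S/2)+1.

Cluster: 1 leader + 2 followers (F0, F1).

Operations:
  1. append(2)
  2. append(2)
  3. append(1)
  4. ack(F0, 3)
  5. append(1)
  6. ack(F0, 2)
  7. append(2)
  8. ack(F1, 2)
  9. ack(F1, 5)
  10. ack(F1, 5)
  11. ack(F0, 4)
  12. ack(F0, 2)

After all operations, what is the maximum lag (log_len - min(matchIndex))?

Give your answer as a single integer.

Op 1: append 2 -> log_len=2
Op 2: append 2 -> log_len=4
Op 3: append 1 -> log_len=5
Op 4: F0 acks idx 3 -> match: F0=3 F1=0; commitIndex=3
Op 5: append 1 -> log_len=6
Op 6: F0 acks idx 2 -> match: F0=3 F1=0; commitIndex=3
Op 7: append 2 -> log_len=8
Op 8: F1 acks idx 2 -> match: F0=3 F1=2; commitIndex=3
Op 9: F1 acks idx 5 -> match: F0=3 F1=5; commitIndex=5
Op 10: F1 acks idx 5 -> match: F0=3 F1=5; commitIndex=5
Op 11: F0 acks idx 4 -> match: F0=4 F1=5; commitIndex=5
Op 12: F0 acks idx 2 -> match: F0=4 F1=5; commitIndex=5

Answer: 4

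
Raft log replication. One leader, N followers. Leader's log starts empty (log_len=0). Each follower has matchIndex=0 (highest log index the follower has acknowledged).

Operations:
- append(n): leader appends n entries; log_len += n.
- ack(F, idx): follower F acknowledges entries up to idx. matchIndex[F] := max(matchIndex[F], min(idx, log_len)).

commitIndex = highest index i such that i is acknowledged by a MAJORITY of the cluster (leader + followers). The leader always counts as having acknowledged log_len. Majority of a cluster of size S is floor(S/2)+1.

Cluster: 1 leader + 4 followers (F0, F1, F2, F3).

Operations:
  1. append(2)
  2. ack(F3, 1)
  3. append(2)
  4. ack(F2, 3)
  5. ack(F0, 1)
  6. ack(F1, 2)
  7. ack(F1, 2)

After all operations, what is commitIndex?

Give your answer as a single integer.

Op 1: append 2 -> log_len=2
Op 2: F3 acks idx 1 -> match: F0=0 F1=0 F2=0 F3=1; commitIndex=0
Op 3: append 2 -> log_len=4
Op 4: F2 acks idx 3 -> match: F0=0 F1=0 F2=3 F3=1; commitIndex=1
Op 5: F0 acks idx 1 -> match: F0=1 F1=0 F2=3 F3=1; commitIndex=1
Op 6: F1 acks idx 2 -> match: F0=1 F1=2 F2=3 F3=1; commitIndex=2
Op 7: F1 acks idx 2 -> match: F0=1 F1=2 F2=3 F3=1; commitIndex=2

Answer: 2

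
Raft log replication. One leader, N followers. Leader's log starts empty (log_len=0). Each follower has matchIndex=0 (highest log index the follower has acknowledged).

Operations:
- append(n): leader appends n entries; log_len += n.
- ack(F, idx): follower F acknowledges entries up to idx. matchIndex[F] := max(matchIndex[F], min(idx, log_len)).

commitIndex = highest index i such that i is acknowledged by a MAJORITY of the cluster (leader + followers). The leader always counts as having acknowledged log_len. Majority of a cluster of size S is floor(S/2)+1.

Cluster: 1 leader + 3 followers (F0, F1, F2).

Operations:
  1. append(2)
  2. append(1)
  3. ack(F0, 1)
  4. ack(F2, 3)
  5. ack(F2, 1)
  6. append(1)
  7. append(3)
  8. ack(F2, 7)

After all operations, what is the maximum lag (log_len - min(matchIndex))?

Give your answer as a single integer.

Answer: 7

Derivation:
Op 1: append 2 -> log_len=2
Op 2: append 1 -> log_len=3
Op 3: F0 acks idx 1 -> match: F0=1 F1=0 F2=0; commitIndex=0
Op 4: F2 acks idx 3 -> match: F0=1 F1=0 F2=3; commitIndex=1
Op 5: F2 acks idx 1 -> match: F0=1 F1=0 F2=3; commitIndex=1
Op 6: append 1 -> log_len=4
Op 7: append 3 -> log_len=7
Op 8: F2 acks idx 7 -> match: F0=1 F1=0 F2=7; commitIndex=1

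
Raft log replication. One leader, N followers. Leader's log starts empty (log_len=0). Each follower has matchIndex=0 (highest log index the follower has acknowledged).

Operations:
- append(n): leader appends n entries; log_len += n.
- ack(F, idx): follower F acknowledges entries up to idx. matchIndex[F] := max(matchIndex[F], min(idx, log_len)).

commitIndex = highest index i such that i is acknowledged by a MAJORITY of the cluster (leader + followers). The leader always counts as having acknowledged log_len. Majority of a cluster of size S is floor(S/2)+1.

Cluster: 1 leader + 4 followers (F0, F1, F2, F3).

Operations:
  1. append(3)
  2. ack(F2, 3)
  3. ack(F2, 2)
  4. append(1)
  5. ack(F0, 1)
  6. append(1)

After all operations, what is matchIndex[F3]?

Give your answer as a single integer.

Op 1: append 3 -> log_len=3
Op 2: F2 acks idx 3 -> match: F0=0 F1=0 F2=3 F3=0; commitIndex=0
Op 3: F2 acks idx 2 -> match: F0=0 F1=0 F2=3 F3=0; commitIndex=0
Op 4: append 1 -> log_len=4
Op 5: F0 acks idx 1 -> match: F0=1 F1=0 F2=3 F3=0; commitIndex=1
Op 6: append 1 -> log_len=5

Answer: 0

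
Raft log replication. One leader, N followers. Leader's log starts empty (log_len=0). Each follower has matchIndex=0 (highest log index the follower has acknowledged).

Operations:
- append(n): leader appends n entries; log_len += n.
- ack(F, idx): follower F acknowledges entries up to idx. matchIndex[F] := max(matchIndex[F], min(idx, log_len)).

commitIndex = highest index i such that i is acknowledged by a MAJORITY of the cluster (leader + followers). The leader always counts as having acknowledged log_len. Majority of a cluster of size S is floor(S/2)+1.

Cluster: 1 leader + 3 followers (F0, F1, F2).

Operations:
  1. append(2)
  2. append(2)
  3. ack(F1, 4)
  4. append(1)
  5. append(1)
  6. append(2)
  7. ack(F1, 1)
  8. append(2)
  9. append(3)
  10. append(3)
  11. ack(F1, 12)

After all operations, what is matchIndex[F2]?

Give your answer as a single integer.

Answer: 0

Derivation:
Op 1: append 2 -> log_len=2
Op 2: append 2 -> log_len=4
Op 3: F1 acks idx 4 -> match: F0=0 F1=4 F2=0; commitIndex=0
Op 4: append 1 -> log_len=5
Op 5: append 1 -> log_len=6
Op 6: append 2 -> log_len=8
Op 7: F1 acks idx 1 -> match: F0=0 F1=4 F2=0; commitIndex=0
Op 8: append 2 -> log_len=10
Op 9: append 3 -> log_len=13
Op 10: append 3 -> log_len=16
Op 11: F1 acks idx 12 -> match: F0=0 F1=12 F2=0; commitIndex=0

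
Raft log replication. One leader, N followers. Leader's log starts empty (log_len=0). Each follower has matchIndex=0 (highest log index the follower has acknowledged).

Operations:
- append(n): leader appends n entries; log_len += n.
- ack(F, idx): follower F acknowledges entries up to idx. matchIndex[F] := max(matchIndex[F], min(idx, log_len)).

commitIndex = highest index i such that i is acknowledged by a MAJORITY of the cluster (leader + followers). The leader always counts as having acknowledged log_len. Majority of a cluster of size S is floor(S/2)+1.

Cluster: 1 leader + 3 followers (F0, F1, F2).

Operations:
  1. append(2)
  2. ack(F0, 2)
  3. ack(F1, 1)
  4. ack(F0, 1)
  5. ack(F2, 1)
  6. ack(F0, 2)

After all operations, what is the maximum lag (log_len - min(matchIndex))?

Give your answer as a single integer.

Answer: 1

Derivation:
Op 1: append 2 -> log_len=2
Op 2: F0 acks idx 2 -> match: F0=2 F1=0 F2=0; commitIndex=0
Op 3: F1 acks idx 1 -> match: F0=2 F1=1 F2=0; commitIndex=1
Op 4: F0 acks idx 1 -> match: F0=2 F1=1 F2=0; commitIndex=1
Op 5: F2 acks idx 1 -> match: F0=2 F1=1 F2=1; commitIndex=1
Op 6: F0 acks idx 2 -> match: F0=2 F1=1 F2=1; commitIndex=1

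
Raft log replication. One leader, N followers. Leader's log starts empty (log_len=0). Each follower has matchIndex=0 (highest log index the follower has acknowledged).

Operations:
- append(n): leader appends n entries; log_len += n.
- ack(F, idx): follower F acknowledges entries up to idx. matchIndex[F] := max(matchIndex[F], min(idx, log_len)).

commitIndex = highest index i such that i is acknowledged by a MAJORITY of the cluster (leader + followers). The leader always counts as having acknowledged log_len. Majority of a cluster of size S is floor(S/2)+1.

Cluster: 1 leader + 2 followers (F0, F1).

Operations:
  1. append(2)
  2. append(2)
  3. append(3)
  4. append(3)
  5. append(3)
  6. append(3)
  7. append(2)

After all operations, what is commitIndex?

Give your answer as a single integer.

Answer: 0

Derivation:
Op 1: append 2 -> log_len=2
Op 2: append 2 -> log_len=4
Op 3: append 3 -> log_len=7
Op 4: append 3 -> log_len=10
Op 5: append 3 -> log_len=13
Op 6: append 3 -> log_len=16
Op 7: append 2 -> log_len=18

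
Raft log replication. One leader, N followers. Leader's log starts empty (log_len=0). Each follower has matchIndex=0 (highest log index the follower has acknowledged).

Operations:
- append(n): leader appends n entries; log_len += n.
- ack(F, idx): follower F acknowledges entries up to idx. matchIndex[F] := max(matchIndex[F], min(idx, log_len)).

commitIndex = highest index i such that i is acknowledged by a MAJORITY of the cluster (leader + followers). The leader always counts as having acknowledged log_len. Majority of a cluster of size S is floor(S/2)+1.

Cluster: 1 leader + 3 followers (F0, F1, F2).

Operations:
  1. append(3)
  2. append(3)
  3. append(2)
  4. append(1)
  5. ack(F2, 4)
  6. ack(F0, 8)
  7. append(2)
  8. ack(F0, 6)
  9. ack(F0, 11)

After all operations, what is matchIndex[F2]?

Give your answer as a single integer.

Answer: 4

Derivation:
Op 1: append 3 -> log_len=3
Op 2: append 3 -> log_len=6
Op 3: append 2 -> log_len=8
Op 4: append 1 -> log_len=9
Op 5: F2 acks idx 4 -> match: F0=0 F1=0 F2=4; commitIndex=0
Op 6: F0 acks idx 8 -> match: F0=8 F1=0 F2=4; commitIndex=4
Op 7: append 2 -> log_len=11
Op 8: F0 acks idx 6 -> match: F0=8 F1=0 F2=4; commitIndex=4
Op 9: F0 acks idx 11 -> match: F0=11 F1=0 F2=4; commitIndex=4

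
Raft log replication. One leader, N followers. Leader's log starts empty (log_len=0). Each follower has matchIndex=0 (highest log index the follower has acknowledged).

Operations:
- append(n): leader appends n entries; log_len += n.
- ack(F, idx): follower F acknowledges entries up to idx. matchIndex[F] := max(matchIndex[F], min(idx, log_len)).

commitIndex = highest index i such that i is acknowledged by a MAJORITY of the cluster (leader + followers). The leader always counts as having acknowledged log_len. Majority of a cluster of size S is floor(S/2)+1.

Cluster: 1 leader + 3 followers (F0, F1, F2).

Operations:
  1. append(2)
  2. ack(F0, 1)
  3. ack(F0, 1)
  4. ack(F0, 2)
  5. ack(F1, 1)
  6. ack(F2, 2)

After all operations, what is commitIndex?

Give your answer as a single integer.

Op 1: append 2 -> log_len=2
Op 2: F0 acks idx 1 -> match: F0=1 F1=0 F2=0; commitIndex=0
Op 3: F0 acks idx 1 -> match: F0=1 F1=0 F2=0; commitIndex=0
Op 4: F0 acks idx 2 -> match: F0=2 F1=0 F2=0; commitIndex=0
Op 5: F1 acks idx 1 -> match: F0=2 F1=1 F2=0; commitIndex=1
Op 6: F2 acks idx 2 -> match: F0=2 F1=1 F2=2; commitIndex=2

Answer: 2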